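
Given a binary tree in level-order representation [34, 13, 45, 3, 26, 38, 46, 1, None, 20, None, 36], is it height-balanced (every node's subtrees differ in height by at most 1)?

Tree (level-order array): [34, 13, 45, 3, 26, 38, 46, 1, None, 20, None, 36]
Definition: a tree is height-balanced if, at every node, |h(left) - h(right)| <= 1 (empty subtree has height -1).
Bottom-up per-node check:
  node 1: h_left=-1, h_right=-1, diff=0 [OK], height=0
  node 3: h_left=0, h_right=-1, diff=1 [OK], height=1
  node 20: h_left=-1, h_right=-1, diff=0 [OK], height=0
  node 26: h_left=0, h_right=-1, diff=1 [OK], height=1
  node 13: h_left=1, h_right=1, diff=0 [OK], height=2
  node 36: h_left=-1, h_right=-1, diff=0 [OK], height=0
  node 38: h_left=0, h_right=-1, diff=1 [OK], height=1
  node 46: h_left=-1, h_right=-1, diff=0 [OK], height=0
  node 45: h_left=1, h_right=0, diff=1 [OK], height=2
  node 34: h_left=2, h_right=2, diff=0 [OK], height=3
All nodes satisfy the balance condition.
Result: Balanced


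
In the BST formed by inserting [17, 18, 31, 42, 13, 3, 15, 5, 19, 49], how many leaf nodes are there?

Tree built from: [17, 18, 31, 42, 13, 3, 15, 5, 19, 49]
Tree (level-order array): [17, 13, 18, 3, 15, None, 31, None, 5, None, None, 19, 42, None, None, None, None, None, 49]
Rule: A leaf has 0 children.
Per-node child counts:
  node 17: 2 child(ren)
  node 13: 2 child(ren)
  node 3: 1 child(ren)
  node 5: 0 child(ren)
  node 15: 0 child(ren)
  node 18: 1 child(ren)
  node 31: 2 child(ren)
  node 19: 0 child(ren)
  node 42: 1 child(ren)
  node 49: 0 child(ren)
Matching nodes: [5, 15, 19, 49]
Count of leaf nodes: 4


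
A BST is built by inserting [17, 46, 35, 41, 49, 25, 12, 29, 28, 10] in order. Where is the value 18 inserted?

Starting tree (level order): [17, 12, 46, 10, None, 35, 49, None, None, 25, 41, None, None, None, 29, None, None, 28]
Insertion path: 17 -> 46 -> 35 -> 25
Result: insert 18 as left child of 25
Final tree (level order): [17, 12, 46, 10, None, 35, 49, None, None, 25, 41, None, None, 18, 29, None, None, None, None, 28]


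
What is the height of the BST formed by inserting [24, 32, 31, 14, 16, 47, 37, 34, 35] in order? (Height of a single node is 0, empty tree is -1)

Insertion order: [24, 32, 31, 14, 16, 47, 37, 34, 35]
Tree (level-order array): [24, 14, 32, None, 16, 31, 47, None, None, None, None, 37, None, 34, None, None, 35]
Compute height bottom-up (empty subtree = -1):
  height(16) = 1 + max(-1, -1) = 0
  height(14) = 1 + max(-1, 0) = 1
  height(31) = 1 + max(-1, -1) = 0
  height(35) = 1 + max(-1, -1) = 0
  height(34) = 1 + max(-1, 0) = 1
  height(37) = 1 + max(1, -1) = 2
  height(47) = 1 + max(2, -1) = 3
  height(32) = 1 + max(0, 3) = 4
  height(24) = 1 + max(1, 4) = 5
Height = 5


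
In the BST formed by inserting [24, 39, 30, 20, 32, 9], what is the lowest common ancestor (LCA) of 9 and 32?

Tree insertion order: [24, 39, 30, 20, 32, 9]
Tree (level-order array): [24, 20, 39, 9, None, 30, None, None, None, None, 32]
In a BST, the LCA of p=9, q=32 is the first node v on the
root-to-leaf path with p <= v <= q (go left if both < v, right if both > v).
Walk from root:
  at 24: 9 <= 24 <= 32, this is the LCA
LCA = 24


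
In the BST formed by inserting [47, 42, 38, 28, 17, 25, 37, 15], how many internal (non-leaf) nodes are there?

Tree built from: [47, 42, 38, 28, 17, 25, 37, 15]
Tree (level-order array): [47, 42, None, 38, None, 28, None, 17, 37, 15, 25]
Rule: An internal node has at least one child.
Per-node child counts:
  node 47: 1 child(ren)
  node 42: 1 child(ren)
  node 38: 1 child(ren)
  node 28: 2 child(ren)
  node 17: 2 child(ren)
  node 15: 0 child(ren)
  node 25: 0 child(ren)
  node 37: 0 child(ren)
Matching nodes: [47, 42, 38, 28, 17]
Count of internal (non-leaf) nodes: 5


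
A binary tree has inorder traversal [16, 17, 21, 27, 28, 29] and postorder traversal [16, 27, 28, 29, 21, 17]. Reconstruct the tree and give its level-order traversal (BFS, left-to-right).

Inorder:   [16, 17, 21, 27, 28, 29]
Postorder: [16, 27, 28, 29, 21, 17]
Algorithm: postorder visits root last, so walk postorder right-to-left;
each value is the root of the current inorder slice — split it at that
value, recurse on the right subtree first, then the left.
Recursive splits:
  root=17; inorder splits into left=[16], right=[21, 27, 28, 29]
  root=21; inorder splits into left=[], right=[27, 28, 29]
  root=29; inorder splits into left=[27, 28], right=[]
  root=28; inorder splits into left=[27], right=[]
  root=27; inorder splits into left=[], right=[]
  root=16; inorder splits into left=[], right=[]
Reconstructed level-order: [17, 16, 21, 29, 28, 27]


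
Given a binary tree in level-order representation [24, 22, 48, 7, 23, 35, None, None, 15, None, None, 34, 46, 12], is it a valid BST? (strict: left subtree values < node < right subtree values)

Level-order array: [24, 22, 48, 7, 23, 35, None, None, 15, None, None, 34, 46, 12]
Validate using subtree bounds (lo, hi): at each node, require lo < value < hi,
then recurse left with hi=value and right with lo=value.
Preorder trace (stopping at first violation):
  at node 24 with bounds (-inf, +inf): OK
  at node 22 with bounds (-inf, 24): OK
  at node 7 with bounds (-inf, 22): OK
  at node 15 with bounds (7, 22): OK
  at node 12 with bounds (7, 15): OK
  at node 23 with bounds (22, 24): OK
  at node 48 with bounds (24, +inf): OK
  at node 35 with bounds (24, 48): OK
  at node 34 with bounds (24, 35): OK
  at node 46 with bounds (35, 48): OK
No violation found at any node.
Result: Valid BST


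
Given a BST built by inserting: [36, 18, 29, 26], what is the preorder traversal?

Tree insertion order: [36, 18, 29, 26]
Tree (level-order array): [36, 18, None, None, 29, 26]
Preorder traversal: [36, 18, 29, 26]


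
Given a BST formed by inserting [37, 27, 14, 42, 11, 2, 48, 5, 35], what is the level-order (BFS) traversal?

Tree insertion order: [37, 27, 14, 42, 11, 2, 48, 5, 35]
Tree (level-order array): [37, 27, 42, 14, 35, None, 48, 11, None, None, None, None, None, 2, None, None, 5]
BFS from the root, enqueuing left then right child of each popped node:
  queue [37] -> pop 37, enqueue [27, 42], visited so far: [37]
  queue [27, 42] -> pop 27, enqueue [14, 35], visited so far: [37, 27]
  queue [42, 14, 35] -> pop 42, enqueue [48], visited so far: [37, 27, 42]
  queue [14, 35, 48] -> pop 14, enqueue [11], visited so far: [37, 27, 42, 14]
  queue [35, 48, 11] -> pop 35, enqueue [none], visited so far: [37, 27, 42, 14, 35]
  queue [48, 11] -> pop 48, enqueue [none], visited so far: [37, 27, 42, 14, 35, 48]
  queue [11] -> pop 11, enqueue [2], visited so far: [37, 27, 42, 14, 35, 48, 11]
  queue [2] -> pop 2, enqueue [5], visited so far: [37, 27, 42, 14, 35, 48, 11, 2]
  queue [5] -> pop 5, enqueue [none], visited so far: [37, 27, 42, 14, 35, 48, 11, 2, 5]
Result: [37, 27, 42, 14, 35, 48, 11, 2, 5]


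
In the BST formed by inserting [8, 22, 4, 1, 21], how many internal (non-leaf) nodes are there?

Tree built from: [8, 22, 4, 1, 21]
Tree (level-order array): [8, 4, 22, 1, None, 21]
Rule: An internal node has at least one child.
Per-node child counts:
  node 8: 2 child(ren)
  node 4: 1 child(ren)
  node 1: 0 child(ren)
  node 22: 1 child(ren)
  node 21: 0 child(ren)
Matching nodes: [8, 4, 22]
Count of internal (non-leaf) nodes: 3


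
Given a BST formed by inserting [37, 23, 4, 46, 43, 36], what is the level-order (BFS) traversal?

Tree insertion order: [37, 23, 4, 46, 43, 36]
Tree (level-order array): [37, 23, 46, 4, 36, 43]
BFS from the root, enqueuing left then right child of each popped node:
  queue [37] -> pop 37, enqueue [23, 46], visited so far: [37]
  queue [23, 46] -> pop 23, enqueue [4, 36], visited so far: [37, 23]
  queue [46, 4, 36] -> pop 46, enqueue [43], visited so far: [37, 23, 46]
  queue [4, 36, 43] -> pop 4, enqueue [none], visited so far: [37, 23, 46, 4]
  queue [36, 43] -> pop 36, enqueue [none], visited so far: [37, 23, 46, 4, 36]
  queue [43] -> pop 43, enqueue [none], visited so far: [37, 23, 46, 4, 36, 43]
Result: [37, 23, 46, 4, 36, 43]


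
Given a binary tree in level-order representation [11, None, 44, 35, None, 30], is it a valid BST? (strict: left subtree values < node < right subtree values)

Level-order array: [11, None, 44, 35, None, 30]
Validate using subtree bounds (lo, hi): at each node, require lo < value < hi,
then recurse left with hi=value and right with lo=value.
Preorder trace (stopping at first violation):
  at node 11 with bounds (-inf, +inf): OK
  at node 44 with bounds (11, +inf): OK
  at node 35 with bounds (11, 44): OK
  at node 30 with bounds (11, 35): OK
No violation found at any node.
Result: Valid BST


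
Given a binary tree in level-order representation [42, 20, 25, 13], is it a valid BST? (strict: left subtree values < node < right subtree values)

Level-order array: [42, 20, 25, 13]
Validate using subtree bounds (lo, hi): at each node, require lo < value < hi,
then recurse left with hi=value and right with lo=value.
Preorder trace (stopping at first violation):
  at node 42 with bounds (-inf, +inf): OK
  at node 20 with bounds (-inf, 42): OK
  at node 13 with bounds (-inf, 20): OK
  at node 25 with bounds (42, +inf): VIOLATION
Node 25 violates its bound: not (42 < 25 < +inf).
Result: Not a valid BST


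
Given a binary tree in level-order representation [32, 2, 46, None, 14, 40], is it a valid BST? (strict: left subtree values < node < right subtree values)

Level-order array: [32, 2, 46, None, 14, 40]
Validate using subtree bounds (lo, hi): at each node, require lo < value < hi,
then recurse left with hi=value and right with lo=value.
Preorder trace (stopping at first violation):
  at node 32 with bounds (-inf, +inf): OK
  at node 2 with bounds (-inf, 32): OK
  at node 14 with bounds (2, 32): OK
  at node 46 with bounds (32, +inf): OK
  at node 40 with bounds (32, 46): OK
No violation found at any node.
Result: Valid BST


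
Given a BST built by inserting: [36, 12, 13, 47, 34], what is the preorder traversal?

Tree insertion order: [36, 12, 13, 47, 34]
Tree (level-order array): [36, 12, 47, None, 13, None, None, None, 34]
Preorder traversal: [36, 12, 13, 34, 47]


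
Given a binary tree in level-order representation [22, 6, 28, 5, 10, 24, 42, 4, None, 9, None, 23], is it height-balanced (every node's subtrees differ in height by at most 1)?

Tree (level-order array): [22, 6, 28, 5, 10, 24, 42, 4, None, 9, None, 23]
Definition: a tree is height-balanced if, at every node, |h(left) - h(right)| <= 1 (empty subtree has height -1).
Bottom-up per-node check:
  node 4: h_left=-1, h_right=-1, diff=0 [OK], height=0
  node 5: h_left=0, h_right=-1, diff=1 [OK], height=1
  node 9: h_left=-1, h_right=-1, diff=0 [OK], height=0
  node 10: h_left=0, h_right=-1, diff=1 [OK], height=1
  node 6: h_left=1, h_right=1, diff=0 [OK], height=2
  node 23: h_left=-1, h_right=-1, diff=0 [OK], height=0
  node 24: h_left=0, h_right=-1, diff=1 [OK], height=1
  node 42: h_left=-1, h_right=-1, diff=0 [OK], height=0
  node 28: h_left=1, h_right=0, diff=1 [OK], height=2
  node 22: h_left=2, h_right=2, diff=0 [OK], height=3
All nodes satisfy the balance condition.
Result: Balanced


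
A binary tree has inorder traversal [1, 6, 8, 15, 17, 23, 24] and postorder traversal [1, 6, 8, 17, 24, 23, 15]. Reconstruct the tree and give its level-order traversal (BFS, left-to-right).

Inorder:   [1, 6, 8, 15, 17, 23, 24]
Postorder: [1, 6, 8, 17, 24, 23, 15]
Algorithm: postorder visits root last, so walk postorder right-to-left;
each value is the root of the current inorder slice — split it at that
value, recurse on the right subtree first, then the left.
Recursive splits:
  root=15; inorder splits into left=[1, 6, 8], right=[17, 23, 24]
  root=23; inorder splits into left=[17], right=[24]
  root=24; inorder splits into left=[], right=[]
  root=17; inorder splits into left=[], right=[]
  root=8; inorder splits into left=[1, 6], right=[]
  root=6; inorder splits into left=[1], right=[]
  root=1; inorder splits into left=[], right=[]
Reconstructed level-order: [15, 8, 23, 6, 17, 24, 1]


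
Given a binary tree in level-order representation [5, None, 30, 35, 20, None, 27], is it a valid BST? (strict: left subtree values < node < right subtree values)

Level-order array: [5, None, 30, 35, 20, None, 27]
Validate using subtree bounds (lo, hi): at each node, require lo < value < hi,
then recurse left with hi=value and right with lo=value.
Preorder trace (stopping at first violation):
  at node 5 with bounds (-inf, +inf): OK
  at node 30 with bounds (5, +inf): OK
  at node 35 with bounds (5, 30): VIOLATION
Node 35 violates its bound: not (5 < 35 < 30).
Result: Not a valid BST


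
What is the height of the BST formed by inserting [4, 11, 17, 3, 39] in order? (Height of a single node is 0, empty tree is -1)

Insertion order: [4, 11, 17, 3, 39]
Tree (level-order array): [4, 3, 11, None, None, None, 17, None, 39]
Compute height bottom-up (empty subtree = -1):
  height(3) = 1 + max(-1, -1) = 0
  height(39) = 1 + max(-1, -1) = 0
  height(17) = 1 + max(-1, 0) = 1
  height(11) = 1 + max(-1, 1) = 2
  height(4) = 1 + max(0, 2) = 3
Height = 3


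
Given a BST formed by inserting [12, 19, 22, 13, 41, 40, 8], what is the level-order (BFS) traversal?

Tree insertion order: [12, 19, 22, 13, 41, 40, 8]
Tree (level-order array): [12, 8, 19, None, None, 13, 22, None, None, None, 41, 40]
BFS from the root, enqueuing left then right child of each popped node:
  queue [12] -> pop 12, enqueue [8, 19], visited so far: [12]
  queue [8, 19] -> pop 8, enqueue [none], visited so far: [12, 8]
  queue [19] -> pop 19, enqueue [13, 22], visited so far: [12, 8, 19]
  queue [13, 22] -> pop 13, enqueue [none], visited so far: [12, 8, 19, 13]
  queue [22] -> pop 22, enqueue [41], visited so far: [12, 8, 19, 13, 22]
  queue [41] -> pop 41, enqueue [40], visited so far: [12, 8, 19, 13, 22, 41]
  queue [40] -> pop 40, enqueue [none], visited so far: [12, 8, 19, 13, 22, 41, 40]
Result: [12, 8, 19, 13, 22, 41, 40]


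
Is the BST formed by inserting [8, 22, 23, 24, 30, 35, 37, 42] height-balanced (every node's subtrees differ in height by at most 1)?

Tree (level-order array): [8, None, 22, None, 23, None, 24, None, 30, None, 35, None, 37, None, 42]
Definition: a tree is height-balanced if, at every node, |h(left) - h(right)| <= 1 (empty subtree has height -1).
Bottom-up per-node check:
  node 42: h_left=-1, h_right=-1, diff=0 [OK], height=0
  node 37: h_left=-1, h_right=0, diff=1 [OK], height=1
  node 35: h_left=-1, h_right=1, diff=2 [FAIL (|-1-1|=2 > 1)], height=2
  node 30: h_left=-1, h_right=2, diff=3 [FAIL (|-1-2|=3 > 1)], height=3
  node 24: h_left=-1, h_right=3, diff=4 [FAIL (|-1-3|=4 > 1)], height=4
  node 23: h_left=-1, h_right=4, diff=5 [FAIL (|-1-4|=5 > 1)], height=5
  node 22: h_left=-1, h_right=5, diff=6 [FAIL (|-1-5|=6 > 1)], height=6
  node 8: h_left=-1, h_right=6, diff=7 [FAIL (|-1-6|=7 > 1)], height=7
Node 35 violates the condition: |-1 - 1| = 2 > 1.
Result: Not balanced


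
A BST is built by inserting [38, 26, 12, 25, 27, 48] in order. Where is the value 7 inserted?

Starting tree (level order): [38, 26, 48, 12, 27, None, None, None, 25]
Insertion path: 38 -> 26 -> 12
Result: insert 7 as left child of 12
Final tree (level order): [38, 26, 48, 12, 27, None, None, 7, 25]


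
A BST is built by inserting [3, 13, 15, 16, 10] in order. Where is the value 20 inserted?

Starting tree (level order): [3, None, 13, 10, 15, None, None, None, 16]
Insertion path: 3 -> 13 -> 15 -> 16
Result: insert 20 as right child of 16
Final tree (level order): [3, None, 13, 10, 15, None, None, None, 16, None, 20]


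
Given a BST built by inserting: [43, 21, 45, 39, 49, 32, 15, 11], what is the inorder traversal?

Tree insertion order: [43, 21, 45, 39, 49, 32, 15, 11]
Tree (level-order array): [43, 21, 45, 15, 39, None, 49, 11, None, 32]
Inorder traversal: [11, 15, 21, 32, 39, 43, 45, 49]


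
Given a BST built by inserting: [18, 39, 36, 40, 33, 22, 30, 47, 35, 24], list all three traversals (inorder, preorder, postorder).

Tree insertion order: [18, 39, 36, 40, 33, 22, 30, 47, 35, 24]
Tree (level-order array): [18, None, 39, 36, 40, 33, None, None, 47, 22, 35, None, None, None, 30, None, None, 24]
Inorder (L, root, R): [18, 22, 24, 30, 33, 35, 36, 39, 40, 47]
Preorder (root, L, R): [18, 39, 36, 33, 22, 30, 24, 35, 40, 47]
Postorder (L, R, root): [24, 30, 22, 35, 33, 36, 47, 40, 39, 18]


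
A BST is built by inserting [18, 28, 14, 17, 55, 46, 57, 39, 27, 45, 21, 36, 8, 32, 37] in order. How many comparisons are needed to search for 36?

Search path for 36: 18 -> 28 -> 55 -> 46 -> 39 -> 36
Found: True
Comparisons: 6


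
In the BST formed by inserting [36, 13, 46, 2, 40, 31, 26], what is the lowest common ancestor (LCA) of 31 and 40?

Tree insertion order: [36, 13, 46, 2, 40, 31, 26]
Tree (level-order array): [36, 13, 46, 2, 31, 40, None, None, None, 26]
In a BST, the LCA of p=31, q=40 is the first node v on the
root-to-leaf path with p <= v <= q (go left if both < v, right if both > v).
Walk from root:
  at 36: 31 <= 36 <= 40, this is the LCA
LCA = 36


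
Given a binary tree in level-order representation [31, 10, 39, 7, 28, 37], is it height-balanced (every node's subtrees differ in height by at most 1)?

Tree (level-order array): [31, 10, 39, 7, 28, 37]
Definition: a tree is height-balanced if, at every node, |h(left) - h(right)| <= 1 (empty subtree has height -1).
Bottom-up per-node check:
  node 7: h_left=-1, h_right=-1, diff=0 [OK], height=0
  node 28: h_left=-1, h_right=-1, diff=0 [OK], height=0
  node 10: h_left=0, h_right=0, diff=0 [OK], height=1
  node 37: h_left=-1, h_right=-1, diff=0 [OK], height=0
  node 39: h_left=0, h_right=-1, diff=1 [OK], height=1
  node 31: h_left=1, h_right=1, diff=0 [OK], height=2
All nodes satisfy the balance condition.
Result: Balanced


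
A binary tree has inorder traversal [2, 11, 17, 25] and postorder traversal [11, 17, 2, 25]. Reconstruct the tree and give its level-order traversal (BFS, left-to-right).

Inorder:   [2, 11, 17, 25]
Postorder: [11, 17, 2, 25]
Algorithm: postorder visits root last, so walk postorder right-to-left;
each value is the root of the current inorder slice — split it at that
value, recurse on the right subtree first, then the left.
Recursive splits:
  root=25; inorder splits into left=[2, 11, 17], right=[]
  root=2; inorder splits into left=[], right=[11, 17]
  root=17; inorder splits into left=[11], right=[]
  root=11; inorder splits into left=[], right=[]
Reconstructed level-order: [25, 2, 17, 11]


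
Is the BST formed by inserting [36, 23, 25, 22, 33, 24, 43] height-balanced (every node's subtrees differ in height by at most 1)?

Tree (level-order array): [36, 23, 43, 22, 25, None, None, None, None, 24, 33]
Definition: a tree is height-balanced if, at every node, |h(left) - h(right)| <= 1 (empty subtree has height -1).
Bottom-up per-node check:
  node 22: h_left=-1, h_right=-1, diff=0 [OK], height=0
  node 24: h_left=-1, h_right=-1, diff=0 [OK], height=0
  node 33: h_left=-1, h_right=-1, diff=0 [OK], height=0
  node 25: h_left=0, h_right=0, diff=0 [OK], height=1
  node 23: h_left=0, h_right=1, diff=1 [OK], height=2
  node 43: h_left=-1, h_right=-1, diff=0 [OK], height=0
  node 36: h_left=2, h_right=0, diff=2 [FAIL (|2-0|=2 > 1)], height=3
Node 36 violates the condition: |2 - 0| = 2 > 1.
Result: Not balanced


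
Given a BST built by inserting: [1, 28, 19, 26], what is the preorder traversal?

Tree insertion order: [1, 28, 19, 26]
Tree (level-order array): [1, None, 28, 19, None, None, 26]
Preorder traversal: [1, 28, 19, 26]


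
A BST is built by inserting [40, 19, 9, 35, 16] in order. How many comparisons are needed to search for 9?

Search path for 9: 40 -> 19 -> 9
Found: True
Comparisons: 3


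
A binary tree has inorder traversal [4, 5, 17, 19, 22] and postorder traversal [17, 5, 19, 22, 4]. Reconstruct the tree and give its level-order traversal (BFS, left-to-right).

Inorder:   [4, 5, 17, 19, 22]
Postorder: [17, 5, 19, 22, 4]
Algorithm: postorder visits root last, so walk postorder right-to-left;
each value is the root of the current inorder slice — split it at that
value, recurse on the right subtree first, then the left.
Recursive splits:
  root=4; inorder splits into left=[], right=[5, 17, 19, 22]
  root=22; inorder splits into left=[5, 17, 19], right=[]
  root=19; inorder splits into left=[5, 17], right=[]
  root=5; inorder splits into left=[], right=[17]
  root=17; inorder splits into left=[], right=[]
Reconstructed level-order: [4, 22, 19, 5, 17]


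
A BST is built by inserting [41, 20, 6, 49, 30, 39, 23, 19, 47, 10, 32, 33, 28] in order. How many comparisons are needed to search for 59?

Search path for 59: 41 -> 49
Found: False
Comparisons: 2


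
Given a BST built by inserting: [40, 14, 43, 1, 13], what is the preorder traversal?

Tree insertion order: [40, 14, 43, 1, 13]
Tree (level-order array): [40, 14, 43, 1, None, None, None, None, 13]
Preorder traversal: [40, 14, 1, 13, 43]


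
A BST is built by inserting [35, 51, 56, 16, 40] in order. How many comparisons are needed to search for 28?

Search path for 28: 35 -> 16
Found: False
Comparisons: 2


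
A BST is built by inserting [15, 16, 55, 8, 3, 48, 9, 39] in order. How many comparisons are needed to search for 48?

Search path for 48: 15 -> 16 -> 55 -> 48
Found: True
Comparisons: 4


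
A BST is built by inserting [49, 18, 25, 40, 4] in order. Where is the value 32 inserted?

Starting tree (level order): [49, 18, None, 4, 25, None, None, None, 40]
Insertion path: 49 -> 18 -> 25 -> 40
Result: insert 32 as left child of 40
Final tree (level order): [49, 18, None, 4, 25, None, None, None, 40, 32]


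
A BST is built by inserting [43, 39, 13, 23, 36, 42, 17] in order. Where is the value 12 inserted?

Starting tree (level order): [43, 39, None, 13, 42, None, 23, None, None, 17, 36]
Insertion path: 43 -> 39 -> 13
Result: insert 12 as left child of 13
Final tree (level order): [43, 39, None, 13, 42, 12, 23, None, None, None, None, 17, 36]


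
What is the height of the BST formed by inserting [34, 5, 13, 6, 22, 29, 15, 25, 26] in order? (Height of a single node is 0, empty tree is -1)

Insertion order: [34, 5, 13, 6, 22, 29, 15, 25, 26]
Tree (level-order array): [34, 5, None, None, 13, 6, 22, None, None, 15, 29, None, None, 25, None, None, 26]
Compute height bottom-up (empty subtree = -1):
  height(6) = 1 + max(-1, -1) = 0
  height(15) = 1 + max(-1, -1) = 0
  height(26) = 1 + max(-1, -1) = 0
  height(25) = 1 + max(-1, 0) = 1
  height(29) = 1 + max(1, -1) = 2
  height(22) = 1 + max(0, 2) = 3
  height(13) = 1 + max(0, 3) = 4
  height(5) = 1 + max(-1, 4) = 5
  height(34) = 1 + max(5, -1) = 6
Height = 6


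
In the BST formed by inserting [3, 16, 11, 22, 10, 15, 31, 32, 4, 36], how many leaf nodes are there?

Tree built from: [3, 16, 11, 22, 10, 15, 31, 32, 4, 36]
Tree (level-order array): [3, None, 16, 11, 22, 10, 15, None, 31, 4, None, None, None, None, 32, None, None, None, 36]
Rule: A leaf has 0 children.
Per-node child counts:
  node 3: 1 child(ren)
  node 16: 2 child(ren)
  node 11: 2 child(ren)
  node 10: 1 child(ren)
  node 4: 0 child(ren)
  node 15: 0 child(ren)
  node 22: 1 child(ren)
  node 31: 1 child(ren)
  node 32: 1 child(ren)
  node 36: 0 child(ren)
Matching nodes: [4, 15, 36]
Count of leaf nodes: 3


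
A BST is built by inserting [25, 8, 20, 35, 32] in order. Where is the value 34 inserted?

Starting tree (level order): [25, 8, 35, None, 20, 32]
Insertion path: 25 -> 35 -> 32
Result: insert 34 as right child of 32
Final tree (level order): [25, 8, 35, None, 20, 32, None, None, None, None, 34]


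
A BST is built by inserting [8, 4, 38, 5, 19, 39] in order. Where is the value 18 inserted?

Starting tree (level order): [8, 4, 38, None, 5, 19, 39]
Insertion path: 8 -> 38 -> 19
Result: insert 18 as left child of 19
Final tree (level order): [8, 4, 38, None, 5, 19, 39, None, None, 18]


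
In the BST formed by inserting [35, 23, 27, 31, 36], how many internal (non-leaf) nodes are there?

Tree built from: [35, 23, 27, 31, 36]
Tree (level-order array): [35, 23, 36, None, 27, None, None, None, 31]
Rule: An internal node has at least one child.
Per-node child counts:
  node 35: 2 child(ren)
  node 23: 1 child(ren)
  node 27: 1 child(ren)
  node 31: 0 child(ren)
  node 36: 0 child(ren)
Matching nodes: [35, 23, 27]
Count of internal (non-leaf) nodes: 3


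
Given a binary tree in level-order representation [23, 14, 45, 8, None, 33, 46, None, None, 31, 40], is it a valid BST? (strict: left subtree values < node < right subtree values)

Level-order array: [23, 14, 45, 8, None, 33, 46, None, None, 31, 40]
Validate using subtree bounds (lo, hi): at each node, require lo < value < hi,
then recurse left with hi=value and right with lo=value.
Preorder trace (stopping at first violation):
  at node 23 with bounds (-inf, +inf): OK
  at node 14 with bounds (-inf, 23): OK
  at node 8 with bounds (-inf, 14): OK
  at node 45 with bounds (23, +inf): OK
  at node 33 with bounds (23, 45): OK
  at node 31 with bounds (23, 33): OK
  at node 40 with bounds (33, 45): OK
  at node 46 with bounds (45, +inf): OK
No violation found at any node.
Result: Valid BST


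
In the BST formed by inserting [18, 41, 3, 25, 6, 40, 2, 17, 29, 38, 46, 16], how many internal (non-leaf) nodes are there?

Tree built from: [18, 41, 3, 25, 6, 40, 2, 17, 29, 38, 46, 16]
Tree (level-order array): [18, 3, 41, 2, 6, 25, 46, None, None, None, 17, None, 40, None, None, 16, None, 29, None, None, None, None, 38]
Rule: An internal node has at least one child.
Per-node child counts:
  node 18: 2 child(ren)
  node 3: 2 child(ren)
  node 2: 0 child(ren)
  node 6: 1 child(ren)
  node 17: 1 child(ren)
  node 16: 0 child(ren)
  node 41: 2 child(ren)
  node 25: 1 child(ren)
  node 40: 1 child(ren)
  node 29: 1 child(ren)
  node 38: 0 child(ren)
  node 46: 0 child(ren)
Matching nodes: [18, 3, 6, 17, 41, 25, 40, 29]
Count of internal (non-leaf) nodes: 8


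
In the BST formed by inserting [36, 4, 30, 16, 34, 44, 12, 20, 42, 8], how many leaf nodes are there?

Tree built from: [36, 4, 30, 16, 34, 44, 12, 20, 42, 8]
Tree (level-order array): [36, 4, 44, None, 30, 42, None, 16, 34, None, None, 12, 20, None, None, 8]
Rule: A leaf has 0 children.
Per-node child counts:
  node 36: 2 child(ren)
  node 4: 1 child(ren)
  node 30: 2 child(ren)
  node 16: 2 child(ren)
  node 12: 1 child(ren)
  node 8: 0 child(ren)
  node 20: 0 child(ren)
  node 34: 0 child(ren)
  node 44: 1 child(ren)
  node 42: 0 child(ren)
Matching nodes: [8, 20, 34, 42]
Count of leaf nodes: 4


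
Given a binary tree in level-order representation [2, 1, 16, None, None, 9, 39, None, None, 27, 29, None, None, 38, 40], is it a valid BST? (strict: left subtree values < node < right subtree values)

Level-order array: [2, 1, 16, None, None, 9, 39, None, None, 27, 29, None, None, 38, 40]
Validate using subtree bounds (lo, hi): at each node, require lo < value < hi,
then recurse left with hi=value and right with lo=value.
Preorder trace (stopping at first violation):
  at node 2 with bounds (-inf, +inf): OK
  at node 1 with bounds (-inf, 2): OK
  at node 16 with bounds (2, +inf): OK
  at node 9 with bounds (2, 16): OK
  at node 39 with bounds (16, +inf): OK
  at node 27 with bounds (16, 39): OK
  at node 29 with bounds (39, +inf): VIOLATION
Node 29 violates its bound: not (39 < 29 < +inf).
Result: Not a valid BST


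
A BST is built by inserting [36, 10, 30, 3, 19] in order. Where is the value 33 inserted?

Starting tree (level order): [36, 10, None, 3, 30, None, None, 19]
Insertion path: 36 -> 10 -> 30
Result: insert 33 as right child of 30
Final tree (level order): [36, 10, None, 3, 30, None, None, 19, 33]


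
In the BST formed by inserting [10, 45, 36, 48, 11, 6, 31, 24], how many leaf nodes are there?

Tree built from: [10, 45, 36, 48, 11, 6, 31, 24]
Tree (level-order array): [10, 6, 45, None, None, 36, 48, 11, None, None, None, None, 31, 24]
Rule: A leaf has 0 children.
Per-node child counts:
  node 10: 2 child(ren)
  node 6: 0 child(ren)
  node 45: 2 child(ren)
  node 36: 1 child(ren)
  node 11: 1 child(ren)
  node 31: 1 child(ren)
  node 24: 0 child(ren)
  node 48: 0 child(ren)
Matching nodes: [6, 24, 48]
Count of leaf nodes: 3


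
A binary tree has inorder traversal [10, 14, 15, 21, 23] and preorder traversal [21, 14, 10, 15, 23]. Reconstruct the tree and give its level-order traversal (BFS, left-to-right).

Inorder:  [10, 14, 15, 21, 23]
Preorder: [21, 14, 10, 15, 23]
Algorithm: preorder visits root first, so consume preorder in order;
for each root, split the current inorder slice at that value into
left-subtree inorder and right-subtree inorder, then recurse.
Recursive splits:
  root=21; inorder splits into left=[10, 14, 15], right=[23]
  root=14; inorder splits into left=[10], right=[15]
  root=10; inorder splits into left=[], right=[]
  root=15; inorder splits into left=[], right=[]
  root=23; inorder splits into left=[], right=[]
Reconstructed level-order: [21, 14, 23, 10, 15]


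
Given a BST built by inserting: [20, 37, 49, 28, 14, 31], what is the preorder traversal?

Tree insertion order: [20, 37, 49, 28, 14, 31]
Tree (level-order array): [20, 14, 37, None, None, 28, 49, None, 31]
Preorder traversal: [20, 14, 37, 28, 31, 49]


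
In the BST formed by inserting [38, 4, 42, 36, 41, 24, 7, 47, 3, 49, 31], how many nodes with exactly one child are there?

Tree built from: [38, 4, 42, 36, 41, 24, 7, 47, 3, 49, 31]
Tree (level-order array): [38, 4, 42, 3, 36, 41, 47, None, None, 24, None, None, None, None, 49, 7, 31]
Rule: These are nodes with exactly 1 non-null child.
Per-node child counts:
  node 38: 2 child(ren)
  node 4: 2 child(ren)
  node 3: 0 child(ren)
  node 36: 1 child(ren)
  node 24: 2 child(ren)
  node 7: 0 child(ren)
  node 31: 0 child(ren)
  node 42: 2 child(ren)
  node 41: 0 child(ren)
  node 47: 1 child(ren)
  node 49: 0 child(ren)
Matching nodes: [36, 47]
Count of nodes with exactly one child: 2


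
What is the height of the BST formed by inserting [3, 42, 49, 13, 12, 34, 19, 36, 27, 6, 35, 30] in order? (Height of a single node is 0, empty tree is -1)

Insertion order: [3, 42, 49, 13, 12, 34, 19, 36, 27, 6, 35, 30]
Tree (level-order array): [3, None, 42, 13, 49, 12, 34, None, None, 6, None, 19, 36, None, None, None, 27, 35, None, None, 30]
Compute height bottom-up (empty subtree = -1):
  height(6) = 1 + max(-1, -1) = 0
  height(12) = 1 + max(0, -1) = 1
  height(30) = 1 + max(-1, -1) = 0
  height(27) = 1 + max(-1, 0) = 1
  height(19) = 1 + max(-1, 1) = 2
  height(35) = 1 + max(-1, -1) = 0
  height(36) = 1 + max(0, -1) = 1
  height(34) = 1 + max(2, 1) = 3
  height(13) = 1 + max(1, 3) = 4
  height(49) = 1 + max(-1, -1) = 0
  height(42) = 1 + max(4, 0) = 5
  height(3) = 1 + max(-1, 5) = 6
Height = 6


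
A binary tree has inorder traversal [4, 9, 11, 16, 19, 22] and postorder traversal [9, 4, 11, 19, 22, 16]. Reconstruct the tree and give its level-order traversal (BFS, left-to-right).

Inorder:   [4, 9, 11, 16, 19, 22]
Postorder: [9, 4, 11, 19, 22, 16]
Algorithm: postorder visits root last, so walk postorder right-to-left;
each value is the root of the current inorder slice — split it at that
value, recurse on the right subtree first, then the left.
Recursive splits:
  root=16; inorder splits into left=[4, 9, 11], right=[19, 22]
  root=22; inorder splits into left=[19], right=[]
  root=19; inorder splits into left=[], right=[]
  root=11; inorder splits into left=[4, 9], right=[]
  root=4; inorder splits into left=[], right=[9]
  root=9; inorder splits into left=[], right=[]
Reconstructed level-order: [16, 11, 22, 4, 19, 9]


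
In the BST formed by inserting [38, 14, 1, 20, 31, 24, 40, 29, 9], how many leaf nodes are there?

Tree built from: [38, 14, 1, 20, 31, 24, 40, 29, 9]
Tree (level-order array): [38, 14, 40, 1, 20, None, None, None, 9, None, 31, None, None, 24, None, None, 29]
Rule: A leaf has 0 children.
Per-node child counts:
  node 38: 2 child(ren)
  node 14: 2 child(ren)
  node 1: 1 child(ren)
  node 9: 0 child(ren)
  node 20: 1 child(ren)
  node 31: 1 child(ren)
  node 24: 1 child(ren)
  node 29: 0 child(ren)
  node 40: 0 child(ren)
Matching nodes: [9, 29, 40]
Count of leaf nodes: 3


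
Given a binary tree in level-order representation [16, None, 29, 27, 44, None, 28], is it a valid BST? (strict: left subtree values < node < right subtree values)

Level-order array: [16, None, 29, 27, 44, None, 28]
Validate using subtree bounds (lo, hi): at each node, require lo < value < hi,
then recurse left with hi=value and right with lo=value.
Preorder trace (stopping at first violation):
  at node 16 with bounds (-inf, +inf): OK
  at node 29 with bounds (16, +inf): OK
  at node 27 with bounds (16, 29): OK
  at node 28 with bounds (27, 29): OK
  at node 44 with bounds (29, +inf): OK
No violation found at any node.
Result: Valid BST


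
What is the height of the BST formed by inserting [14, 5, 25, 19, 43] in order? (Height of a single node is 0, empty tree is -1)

Insertion order: [14, 5, 25, 19, 43]
Tree (level-order array): [14, 5, 25, None, None, 19, 43]
Compute height bottom-up (empty subtree = -1):
  height(5) = 1 + max(-1, -1) = 0
  height(19) = 1 + max(-1, -1) = 0
  height(43) = 1 + max(-1, -1) = 0
  height(25) = 1 + max(0, 0) = 1
  height(14) = 1 + max(0, 1) = 2
Height = 2


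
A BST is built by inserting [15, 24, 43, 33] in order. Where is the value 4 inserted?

Starting tree (level order): [15, None, 24, None, 43, 33]
Insertion path: 15
Result: insert 4 as left child of 15
Final tree (level order): [15, 4, 24, None, None, None, 43, 33]


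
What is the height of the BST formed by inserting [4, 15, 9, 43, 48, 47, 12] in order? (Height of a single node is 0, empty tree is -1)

Insertion order: [4, 15, 9, 43, 48, 47, 12]
Tree (level-order array): [4, None, 15, 9, 43, None, 12, None, 48, None, None, 47]
Compute height bottom-up (empty subtree = -1):
  height(12) = 1 + max(-1, -1) = 0
  height(9) = 1 + max(-1, 0) = 1
  height(47) = 1 + max(-1, -1) = 0
  height(48) = 1 + max(0, -1) = 1
  height(43) = 1 + max(-1, 1) = 2
  height(15) = 1 + max(1, 2) = 3
  height(4) = 1 + max(-1, 3) = 4
Height = 4


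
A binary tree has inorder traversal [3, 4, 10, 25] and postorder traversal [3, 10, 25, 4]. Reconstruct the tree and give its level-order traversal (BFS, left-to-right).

Inorder:   [3, 4, 10, 25]
Postorder: [3, 10, 25, 4]
Algorithm: postorder visits root last, so walk postorder right-to-left;
each value is the root of the current inorder slice — split it at that
value, recurse on the right subtree first, then the left.
Recursive splits:
  root=4; inorder splits into left=[3], right=[10, 25]
  root=25; inorder splits into left=[10], right=[]
  root=10; inorder splits into left=[], right=[]
  root=3; inorder splits into left=[], right=[]
Reconstructed level-order: [4, 3, 25, 10]


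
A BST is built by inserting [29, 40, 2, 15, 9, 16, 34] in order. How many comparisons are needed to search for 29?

Search path for 29: 29
Found: True
Comparisons: 1


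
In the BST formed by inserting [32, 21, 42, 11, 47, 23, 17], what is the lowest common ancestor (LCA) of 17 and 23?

Tree insertion order: [32, 21, 42, 11, 47, 23, 17]
Tree (level-order array): [32, 21, 42, 11, 23, None, 47, None, 17]
In a BST, the LCA of p=17, q=23 is the first node v on the
root-to-leaf path with p <= v <= q (go left if both < v, right if both > v).
Walk from root:
  at 32: both 17 and 23 < 32, go left
  at 21: 17 <= 21 <= 23, this is the LCA
LCA = 21


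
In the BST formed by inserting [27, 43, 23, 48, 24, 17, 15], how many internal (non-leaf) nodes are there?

Tree built from: [27, 43, 23, 48, 24, 17, 15]
Tree (level-order array): [27, 23, 43, 17, 24, None, 48, 15]
Rule: An internal node has at least one child.
Per-node child counts:
  node 27: 2 child(ren)
  node 23: 2 child(ren)
  node 17: 1 child(ren)
  node 15: 0 child(ren)
  node 24: 0 child(ren)
  node 43: 1 child(ren)
  node 48: 0 child(ren)
Matching nodes: [27, 23, 17, 43]
Count of internal (non-leaf) nodes: 4


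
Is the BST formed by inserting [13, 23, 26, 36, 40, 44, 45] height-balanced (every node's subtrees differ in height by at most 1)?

Tree (level-order array): [13, None, 23, None, 26, None, 36, None, 40, None, 44, None, 45]
Definition: a tree is height-balanced if, at every node, |h(left) - h(right)| <= 1 (empty subtree has height -1).
Bottom-up per-node check:
  node 45: h_left=-1, h_right=-1, diff=0 [OK], height=0
  node 44: h_left=-1, h_right=0, diff=1 [OK], height=1
  node 40: h_left=-1, h_right=1, diff=2 [FAIL (|-1-1|=2 > 1)], height=2
  node 36: h_left=-1, h_right=2, diff=3 [FAIL (|-1-2|=3 > 1)], height=3
  node 26: h_left=-1, h_right=3, diff=4 [FAIL (|-1-3|=4 > 1)], height=4
  node 23: h_left=-1, h_right=4, diff=5 [FAIL (|-1-4|=5 > 1)], height=5
  node 13: h_left=-1, h_right=5, diff=6 [FAIL (|-1-5|=6 > 1)], height=6
Node 40 violates the condition: |-1 - 1| = 2 > 1.
Result: Not balanced


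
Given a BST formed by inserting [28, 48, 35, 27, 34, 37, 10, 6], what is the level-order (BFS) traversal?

Tree insertion order: [28, 48, 35, 27, 34, 37, 10, 6]
Tree (level-order array): [28, 27, 48, 10, None, 35, None, 6, None, 34, 37]
BFS from the root, enqueuing left then right child of each popped node:
  queue [28] -> pop 28, enqueue [27, 48], visited so far: [28]
  queue [27, 48] -> pop 27, enqueue [10], visited so far: [28, 27]
  queue [48, 10] -> pop 48, enqueue [35], visited so far: [28, 27, 48]
  queue [10, 35] -> pop 10, enqueue [6], visited so far: [28, 27, 48, 10]
  queue [35, 6] -> pop 35, enqueue [34, 37], visited so far: [28, 27, 48, 10, 35]
  queue [6, 34, 37] -> pop 6, enqueue [none], visited so far: [28, 27, 48, 10, 35, 6]
  queue [34, 37] -> pop 34, enqueue [none], visited so far: [28, 27, 48, 10, 35, 6, 34]
  queue [37] -> pop 37, enqueue [none], visited so far: [28, 27, 48, 10, 35, 6, 34, 37]
Result: [28, 27, 48, 10, 35, 6, 34, 37]


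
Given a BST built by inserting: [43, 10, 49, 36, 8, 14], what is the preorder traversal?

Tree insertion order: [43, 10, 49, 36, 8, 14]
Tree (level-order array): [43, 10, 49, 8, 36, None, None, None, None, 14]
Preorder traversal: [43, 10, 8, 36, 14, 49]


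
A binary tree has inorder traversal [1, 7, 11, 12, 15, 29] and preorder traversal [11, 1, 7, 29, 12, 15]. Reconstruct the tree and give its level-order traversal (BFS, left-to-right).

Inorder:  [1, 7, 11, 12, 15, 29]
Preorder: [11, 1, 7, 29, 12, 15]
Algorithm: preorder visits root first, so consume preorder in order;
for each root, split the current inorder slice at that value into
left-subtree inorder and right-subtree inorder, then recurse.
Recursive splits:
  root=11; inorder splits into left=[1, 7], right=[12, 15, 29]
  root=1; inorder splits into left=[], right=[7]
  root=7; inorder splits into left=[], right=[]
  root=29; inorder splits into left=[12, 15], right=[]
  root=12; inorder splits into left=[], right=[15]
  root=15; inorder splits into left=[], right=[]
Reconstructed level-order: [11, 1, 29, 7, 12, 15]


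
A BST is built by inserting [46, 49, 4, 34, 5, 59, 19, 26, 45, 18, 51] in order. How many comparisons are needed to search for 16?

Search path for 16: 46 -> 4 -> 34 -> 5 -> 19 -> 18
Found: False
Comparisons: 6


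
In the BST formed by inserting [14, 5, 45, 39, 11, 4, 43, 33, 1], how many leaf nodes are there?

Tree built from: [14, 5, 45, 39, 11, 4, 43, 33, 1]
Tree (level-order array): [14, 5, 45, 4, 11, 39, None, 1, None, None, None, 33, 43]
Rule: A leaf has 0 children.
Per-node child counts:
  node 14: 2 child(ren)
  node 5: 2 child(ren)
  node 4: 1 child(ren)
  node 1: 0 child(ren)
  node 11: 0 child(ren)
  node 45: 1 child(ren)
  node 39: 2 child(ren)
  node 33: 0 child(ren)
  node 43: 0 child(ren)
Matching nodes: [1, 11, 33, 43]
Count of leaf nodes: 4


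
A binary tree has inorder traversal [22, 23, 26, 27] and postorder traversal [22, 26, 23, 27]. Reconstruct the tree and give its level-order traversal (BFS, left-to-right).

Inorder:   [22, 23, 26, 27]
Postorder: [22, 26, 23, 27]
Algorithm: postorder visits root last, so walk postorder right-to-left;
each value is the root of the current inorder slice — split it at that
value, recurse on the right subtree first, then the left.
Recursive splits:
  root=27; inorder splits into left=[22, 23, 26], right=[]
  root=23; inorder splits into left=[22], right=[26]
  root=26; inorder splits into left=[], right=[]
  root=22; inorder splits into left=[], right=[]
Reconstructed level-order: [27, 23, 22, 26]
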